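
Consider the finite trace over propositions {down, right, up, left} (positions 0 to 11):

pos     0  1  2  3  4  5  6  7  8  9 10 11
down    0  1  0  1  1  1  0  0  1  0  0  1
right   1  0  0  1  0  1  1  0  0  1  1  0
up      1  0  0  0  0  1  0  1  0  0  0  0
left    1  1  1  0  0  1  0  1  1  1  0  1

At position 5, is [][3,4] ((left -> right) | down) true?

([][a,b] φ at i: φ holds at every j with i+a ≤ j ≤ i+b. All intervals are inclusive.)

Yes

Check ((left -> right) | down) at every j in [8,9]:
  j=8: true
  j=9: true
All positions satisfy it → formula holds.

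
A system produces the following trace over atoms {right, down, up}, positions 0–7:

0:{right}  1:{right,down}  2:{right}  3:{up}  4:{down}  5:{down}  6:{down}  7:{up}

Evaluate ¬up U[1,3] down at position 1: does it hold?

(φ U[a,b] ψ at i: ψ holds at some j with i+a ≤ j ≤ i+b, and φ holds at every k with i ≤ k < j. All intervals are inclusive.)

No

Need some j in [2,4] with down, and ¬up at every k in [1,j-1].
  j=2: down false.
  j=3: down false.
  j=4: down holds, but ¬up fails at k=3 → not this j.
No j in the window works → until fails.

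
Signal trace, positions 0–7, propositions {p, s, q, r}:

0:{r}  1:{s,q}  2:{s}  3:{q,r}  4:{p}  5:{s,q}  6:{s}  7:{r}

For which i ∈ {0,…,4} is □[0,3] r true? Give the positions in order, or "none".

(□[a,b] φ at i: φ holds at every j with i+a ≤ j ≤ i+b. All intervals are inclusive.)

Evaluate at each i in [0,4]:
  i=0: ✗ (fails at j=1)
  i=1: ✗ (fails at j=1)
  i=2: ✗ (fails at j=2)
  i=3: ✗ (fails at j=4)
  i=4: ✗ (fails at j=4)

none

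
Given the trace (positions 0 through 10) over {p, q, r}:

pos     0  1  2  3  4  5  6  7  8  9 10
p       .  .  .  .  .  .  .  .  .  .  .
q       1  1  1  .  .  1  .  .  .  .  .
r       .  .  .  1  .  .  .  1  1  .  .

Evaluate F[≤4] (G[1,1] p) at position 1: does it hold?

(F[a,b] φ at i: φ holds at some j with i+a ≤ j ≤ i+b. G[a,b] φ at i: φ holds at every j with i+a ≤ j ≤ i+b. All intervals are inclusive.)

Does not hold

Check G[1,1] p at each j in [1,5]:
  j=1: fails at 2
  j=2: fails at 3
  j=3: fails at 4
  j=4: fails at 5
  j=5: fails at 6
No position in the window satisfies it → formula fails.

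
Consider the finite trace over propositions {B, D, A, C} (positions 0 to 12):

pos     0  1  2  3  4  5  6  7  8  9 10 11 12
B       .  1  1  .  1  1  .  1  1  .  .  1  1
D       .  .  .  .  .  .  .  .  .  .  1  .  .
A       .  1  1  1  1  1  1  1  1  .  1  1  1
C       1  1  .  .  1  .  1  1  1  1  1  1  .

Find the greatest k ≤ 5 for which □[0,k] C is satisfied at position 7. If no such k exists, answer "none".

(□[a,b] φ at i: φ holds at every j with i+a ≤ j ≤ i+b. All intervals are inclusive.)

4

C must hold from j=7 onward; find where it first fails.
  j=7: holds
  j=8: holds
  j=9: holds
  j=10: holds
  j=11: holds
  j=12: fails
Holds on [7,11], so largest k = 4.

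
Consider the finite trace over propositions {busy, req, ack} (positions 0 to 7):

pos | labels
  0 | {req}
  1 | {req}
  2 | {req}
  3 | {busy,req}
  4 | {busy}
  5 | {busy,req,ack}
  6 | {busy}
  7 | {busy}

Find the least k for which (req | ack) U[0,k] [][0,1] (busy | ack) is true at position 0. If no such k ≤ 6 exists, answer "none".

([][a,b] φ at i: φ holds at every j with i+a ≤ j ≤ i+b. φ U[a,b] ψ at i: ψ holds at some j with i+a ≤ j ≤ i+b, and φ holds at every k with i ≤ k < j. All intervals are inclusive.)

Need earliest j ≥ 0 with [][0,1] (busy | ack), and (req | ack) at every k in [0,j-1].
  j=0: rhs fails.
  j=1: rhs fails.
  j=2: rhs fails.
  j=3: rhs holds; lhs holds on [0,2]. k = 3.

3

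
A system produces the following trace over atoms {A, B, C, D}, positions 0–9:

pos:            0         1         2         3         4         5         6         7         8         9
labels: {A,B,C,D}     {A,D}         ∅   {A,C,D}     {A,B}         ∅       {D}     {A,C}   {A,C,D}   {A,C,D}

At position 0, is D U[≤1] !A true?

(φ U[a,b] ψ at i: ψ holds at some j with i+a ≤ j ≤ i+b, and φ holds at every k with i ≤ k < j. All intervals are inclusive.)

Does not hold

Need some j in [0,1] with !A, and D at every k in [0,j-1].
  j=0: !A false.
  j=1: !A false.
No j in the window works → until fails.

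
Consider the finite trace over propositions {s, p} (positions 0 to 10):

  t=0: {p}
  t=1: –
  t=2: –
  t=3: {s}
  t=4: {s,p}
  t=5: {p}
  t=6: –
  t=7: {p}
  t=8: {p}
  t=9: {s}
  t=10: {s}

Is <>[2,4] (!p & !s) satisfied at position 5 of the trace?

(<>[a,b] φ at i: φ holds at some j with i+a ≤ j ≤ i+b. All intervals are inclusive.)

False

Check (!p & !s) at each j in [7,9]:
  j=7: false
  j=8: false
  j=9: false
No position in the window satisfies it → formula fails.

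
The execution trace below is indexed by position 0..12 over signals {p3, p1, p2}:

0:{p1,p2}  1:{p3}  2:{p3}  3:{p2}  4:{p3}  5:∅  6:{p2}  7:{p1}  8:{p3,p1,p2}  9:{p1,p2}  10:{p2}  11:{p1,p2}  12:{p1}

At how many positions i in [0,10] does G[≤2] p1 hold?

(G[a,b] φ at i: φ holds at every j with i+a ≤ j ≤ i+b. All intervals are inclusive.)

1

Evaluate at each i in [0,10]:
  i=0: ✗ (fails at j=1)
  i=1: ✗ (fails at j=1)
  i=2: ✗ (fails at j=2)
  i=3: ✗ (fails at j=3)
  i=4: ✗ (fails at j=4)
  i=5: ✗ (fails at j=5)
  i=6: ✗ (fails at j=6)
  i=7: ✓ (all of [7,9])
  i=8: ✗ (fails at j=10)
  i=9: ✗ (fails at j=10)
  i=10: ✗ (fails at j=10)
Positions where it holds: {7} → 1.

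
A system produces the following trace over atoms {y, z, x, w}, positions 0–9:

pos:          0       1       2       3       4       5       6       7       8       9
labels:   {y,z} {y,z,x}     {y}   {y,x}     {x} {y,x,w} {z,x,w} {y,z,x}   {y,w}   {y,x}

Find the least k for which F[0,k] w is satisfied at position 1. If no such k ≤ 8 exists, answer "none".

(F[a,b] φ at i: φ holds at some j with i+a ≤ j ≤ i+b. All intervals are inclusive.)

4

Scan j = 1,2,… for w:
  j=1: fails
  j=2: fails
  j=3: fails
  j=4: fails
  j=5: holds
First hit at j=5, so smallest k = 5-1 = 4.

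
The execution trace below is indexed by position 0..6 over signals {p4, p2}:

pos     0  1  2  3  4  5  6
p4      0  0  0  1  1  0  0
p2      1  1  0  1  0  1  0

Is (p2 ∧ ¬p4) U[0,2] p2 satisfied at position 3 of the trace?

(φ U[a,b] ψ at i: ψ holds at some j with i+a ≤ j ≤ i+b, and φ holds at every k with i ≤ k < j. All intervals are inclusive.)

Yes

Need some j in [3,5] with p2, and (p2 ∧ ¬p4) at every k in [3,j-1].
  j=3: p2 holds; no prefix to check → satisfied.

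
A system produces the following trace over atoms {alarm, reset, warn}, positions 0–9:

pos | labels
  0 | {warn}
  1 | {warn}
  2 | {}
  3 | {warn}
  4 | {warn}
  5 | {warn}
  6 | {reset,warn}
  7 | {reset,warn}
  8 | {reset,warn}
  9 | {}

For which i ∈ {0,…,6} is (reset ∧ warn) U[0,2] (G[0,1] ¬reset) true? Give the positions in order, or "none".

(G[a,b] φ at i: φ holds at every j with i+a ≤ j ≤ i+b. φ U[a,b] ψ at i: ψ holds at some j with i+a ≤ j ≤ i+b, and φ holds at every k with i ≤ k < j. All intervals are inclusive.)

Evaluate at each i in [0,6]:
  i=0: ✓ (rhs at j=0)
  i=1: ✓ (rhs at j=1)
  i=2: ✓ (rhs at j=2)
  i=3: ✓ (rhs at j=3)
  i=4: ✓ (rhs at j=4)
  i=5: ✗ (no rhs in [5,7])
  i=6: ✗ (no rhs in [6,8])

0, 1, 2, 3, 4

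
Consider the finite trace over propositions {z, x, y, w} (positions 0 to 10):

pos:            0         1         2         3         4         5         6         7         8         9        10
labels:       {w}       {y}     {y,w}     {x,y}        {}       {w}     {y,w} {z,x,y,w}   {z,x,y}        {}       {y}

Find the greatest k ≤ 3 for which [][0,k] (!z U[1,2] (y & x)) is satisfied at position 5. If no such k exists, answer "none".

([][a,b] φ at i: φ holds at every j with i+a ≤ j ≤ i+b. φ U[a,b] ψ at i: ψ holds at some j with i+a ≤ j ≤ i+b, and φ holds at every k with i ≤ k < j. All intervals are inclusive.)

1

(!z U[1,2] (y & x)) must hold from j=5 onward; find where it first fails.
  j=5: holds
  j=6: holds
  j=7: fails
Holds on [5,6], so largest k = 1.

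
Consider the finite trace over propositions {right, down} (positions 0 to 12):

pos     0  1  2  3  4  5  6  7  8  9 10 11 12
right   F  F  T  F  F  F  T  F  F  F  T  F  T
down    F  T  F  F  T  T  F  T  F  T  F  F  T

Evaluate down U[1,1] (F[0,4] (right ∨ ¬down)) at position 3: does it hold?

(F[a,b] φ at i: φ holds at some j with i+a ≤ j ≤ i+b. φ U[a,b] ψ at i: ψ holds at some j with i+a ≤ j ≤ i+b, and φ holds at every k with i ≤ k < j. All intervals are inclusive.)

Need some j in [4,4] with F[0,4] (right ∨ ¬down), and down at every k in [3,j-1].
  j=4: F[0,4] (right ∨ ¬down) holds, but down fails at k=3 → not this j.
No j in the window works → until fails.

False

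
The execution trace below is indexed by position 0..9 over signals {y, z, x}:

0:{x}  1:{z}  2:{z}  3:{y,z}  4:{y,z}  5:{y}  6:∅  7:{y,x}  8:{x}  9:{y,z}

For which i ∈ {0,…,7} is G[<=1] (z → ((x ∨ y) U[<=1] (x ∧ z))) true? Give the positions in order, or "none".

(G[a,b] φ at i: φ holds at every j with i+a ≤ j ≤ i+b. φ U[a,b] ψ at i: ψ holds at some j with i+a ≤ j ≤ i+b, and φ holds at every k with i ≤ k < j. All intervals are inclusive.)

5, 6, 7

Evaluate at each i in [0,7]:
  i=0: ✗ (fails at j=1)
  i=1: ✗ (fails at j=1)
  i=2: ✗ (fails at j=2)
  i=3: ✗ (fails at j=3)
  i=4: ✗ (fails at j=4)
  i=5: ✓ (all of [5,6])
  i=6: ✓ (all of [6,7])
  i=7: ✓ (all of [7,8])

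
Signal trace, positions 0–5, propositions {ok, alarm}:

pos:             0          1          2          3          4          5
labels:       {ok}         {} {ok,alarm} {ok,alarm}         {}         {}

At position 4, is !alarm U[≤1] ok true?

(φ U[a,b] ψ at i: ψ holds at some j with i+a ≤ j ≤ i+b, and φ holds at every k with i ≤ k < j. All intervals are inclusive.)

Need some j in [4,5] with ok, and !alarm at every k in [4,j-1].
  j=4: ok false.
  j=5: ok false.
No j in the window works → until fails.

False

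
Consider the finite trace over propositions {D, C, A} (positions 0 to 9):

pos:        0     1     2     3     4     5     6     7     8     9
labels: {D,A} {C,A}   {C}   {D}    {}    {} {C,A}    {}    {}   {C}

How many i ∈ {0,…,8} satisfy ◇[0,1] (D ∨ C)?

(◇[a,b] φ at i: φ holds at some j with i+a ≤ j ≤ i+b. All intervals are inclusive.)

7

Evaluate at each i in [0,8]:
  i=0: ✓ (witness j=0)
  i=1: ✓ (witness j=1)
  i=2: ✓ (witness j=2)
  i=3: ✓ (witness j=3)
  i=4: ✗ (none in [4,5])
  i=5: ✓ (witness j=6)
  i=6: ✓ (witness j=6)
  i=7: ✗ (none in [7,8])
  i=8: ✓ (witness j=9)
Positions where it holds: {0, 1, 2, 3, 5, 6, 8} → 7.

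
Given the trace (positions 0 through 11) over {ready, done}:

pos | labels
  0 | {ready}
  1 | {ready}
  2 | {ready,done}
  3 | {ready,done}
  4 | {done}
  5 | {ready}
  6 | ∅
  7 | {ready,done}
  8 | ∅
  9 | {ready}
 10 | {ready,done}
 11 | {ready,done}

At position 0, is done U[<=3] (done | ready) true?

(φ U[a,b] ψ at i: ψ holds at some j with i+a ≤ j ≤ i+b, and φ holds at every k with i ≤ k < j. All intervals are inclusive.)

Holds

Need some j in [0,3] with (done | ready), and done at every k in [0,j-1].
  j=0: (done | ready) holds; no prefix to check → satisfied.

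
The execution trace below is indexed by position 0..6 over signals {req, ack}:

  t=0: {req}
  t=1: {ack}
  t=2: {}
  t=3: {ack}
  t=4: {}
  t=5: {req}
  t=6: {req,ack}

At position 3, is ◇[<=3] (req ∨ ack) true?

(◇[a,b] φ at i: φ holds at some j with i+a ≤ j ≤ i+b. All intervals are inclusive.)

True

Check (req ∨ ack) at each j in [3,6]:
  j=3: true
  j=4: false
  j=5: true
  j=6: true
Found at j=3 → formula holds.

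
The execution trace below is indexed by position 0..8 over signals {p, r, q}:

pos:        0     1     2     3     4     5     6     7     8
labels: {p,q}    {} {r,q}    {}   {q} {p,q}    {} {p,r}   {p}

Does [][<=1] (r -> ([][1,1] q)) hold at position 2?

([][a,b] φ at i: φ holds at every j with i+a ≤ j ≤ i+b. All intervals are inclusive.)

Check (r -> ([][1,1] q)) at every j in [2,3]:
  j=2: antecedent true; consequent fails at 3 → ✗
  j=3: antecedent false → ✓
Fails at j=2 → formula fails.

No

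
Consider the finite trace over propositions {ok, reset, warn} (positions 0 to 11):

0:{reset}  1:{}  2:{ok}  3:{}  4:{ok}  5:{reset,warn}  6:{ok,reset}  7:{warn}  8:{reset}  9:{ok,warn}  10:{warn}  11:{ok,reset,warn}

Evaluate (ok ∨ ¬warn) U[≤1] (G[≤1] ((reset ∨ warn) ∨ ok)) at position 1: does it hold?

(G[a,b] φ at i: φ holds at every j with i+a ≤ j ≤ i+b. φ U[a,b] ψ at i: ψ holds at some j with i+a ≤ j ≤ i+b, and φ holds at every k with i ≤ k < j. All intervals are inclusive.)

Does not hold

Need some j in [1,2] with G[≤1] ((reset ∨ warn) ∨ ok), and (ok ∨ ¬warn) at every k in [1,j-1].
  j=1: G[≤1] ((reset ∨ warn) ∨ ok) — fails at 1.
  j=2: G[≤1] ((reset ∨ warn) ∨ ok) — fails at 3.
No j in the window works → until fails.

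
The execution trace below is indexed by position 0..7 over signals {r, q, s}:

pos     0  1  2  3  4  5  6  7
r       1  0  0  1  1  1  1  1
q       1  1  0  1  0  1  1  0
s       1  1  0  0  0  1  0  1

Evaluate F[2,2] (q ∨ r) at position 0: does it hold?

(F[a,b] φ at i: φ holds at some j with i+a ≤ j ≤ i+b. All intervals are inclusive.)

Check (q ∨ r) at each j in [2,2]:
  j=2: false
No position in the window satisfies it → formula fails.

Does not hold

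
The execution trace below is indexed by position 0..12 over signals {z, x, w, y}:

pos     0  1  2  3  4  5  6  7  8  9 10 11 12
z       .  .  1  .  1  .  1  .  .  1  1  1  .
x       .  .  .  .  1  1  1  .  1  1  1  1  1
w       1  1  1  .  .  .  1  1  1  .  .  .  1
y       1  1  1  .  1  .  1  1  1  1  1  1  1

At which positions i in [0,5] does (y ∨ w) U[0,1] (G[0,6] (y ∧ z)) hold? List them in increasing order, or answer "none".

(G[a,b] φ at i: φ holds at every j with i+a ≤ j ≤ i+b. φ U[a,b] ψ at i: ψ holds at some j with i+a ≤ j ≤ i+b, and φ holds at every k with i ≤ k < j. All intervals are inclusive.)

Evaluate at each i in [0,5]:
  i=0: ✗ (no rhs in [0,1])
  i=1: ✗ (no rhs in [1,2])
  i=2: ✗ (no rhs in [2,3])
  i=3: ✗ (no rhs in [3,4])
  i=4: ✗ (no rhs in [4,5])
  i=5: ✗ (no rhs in [5,6])

none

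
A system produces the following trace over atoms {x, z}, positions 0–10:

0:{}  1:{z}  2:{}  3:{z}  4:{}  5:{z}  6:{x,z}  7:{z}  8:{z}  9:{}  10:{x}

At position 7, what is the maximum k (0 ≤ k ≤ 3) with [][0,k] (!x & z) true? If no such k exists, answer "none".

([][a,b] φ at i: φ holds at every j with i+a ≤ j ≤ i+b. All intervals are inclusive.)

(!x & z) must hold from j=7 onward; find where it first fails.
  j=7: holds
  j=8: holds
  j=9: fails
Holds on [7,8], so largest k = 1.

1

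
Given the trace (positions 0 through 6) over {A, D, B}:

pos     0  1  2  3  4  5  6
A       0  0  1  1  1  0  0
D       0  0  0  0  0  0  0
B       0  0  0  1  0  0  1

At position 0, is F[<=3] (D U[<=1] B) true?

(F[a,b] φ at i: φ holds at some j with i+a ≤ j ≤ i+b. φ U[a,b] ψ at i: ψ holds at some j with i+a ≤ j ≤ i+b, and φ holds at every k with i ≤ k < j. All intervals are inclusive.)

True

Check (D U[<=1] B) at each j in [0,3]:
  j=0: fails
  j=1: fails
  j=2: fails
  j=3: holds
Found at j=3 → formula holds.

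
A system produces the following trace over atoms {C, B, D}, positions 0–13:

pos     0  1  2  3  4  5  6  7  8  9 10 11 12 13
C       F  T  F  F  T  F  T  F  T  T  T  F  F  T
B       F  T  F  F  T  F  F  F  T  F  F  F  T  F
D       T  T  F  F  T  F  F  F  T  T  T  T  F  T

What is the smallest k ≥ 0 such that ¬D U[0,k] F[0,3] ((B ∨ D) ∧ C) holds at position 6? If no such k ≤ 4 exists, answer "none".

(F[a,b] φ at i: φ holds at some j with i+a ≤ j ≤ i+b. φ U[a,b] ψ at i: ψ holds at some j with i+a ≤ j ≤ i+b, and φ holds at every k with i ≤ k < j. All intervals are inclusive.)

0

Need earliest j ≥ 6 with F[0,3] ((B ∨ D) ∧ C), and ¬D at every k in [6,j-1].
  j=6: rhs holds (empty prefix). k = 0.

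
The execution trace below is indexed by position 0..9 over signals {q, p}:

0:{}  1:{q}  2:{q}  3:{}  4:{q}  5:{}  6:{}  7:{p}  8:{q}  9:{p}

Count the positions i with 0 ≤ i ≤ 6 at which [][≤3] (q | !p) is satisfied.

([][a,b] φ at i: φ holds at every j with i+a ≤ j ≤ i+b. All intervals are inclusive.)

Evaluate at each i in [0,6]:
  i=0: ✓ (all of [0,3])
  i=1: ✓ (all of [1,4])
  i=2: ✓ (all of [2,5])
  i=3: ✓ (all of [3,6])
  i=4: ✗ (fails at j=7)
  i=5: ✗ (fails at j=7)
  i=6: ✗ (fails at j=7)
Positions where it holds: {0, 1, 2, 3} → 4.

4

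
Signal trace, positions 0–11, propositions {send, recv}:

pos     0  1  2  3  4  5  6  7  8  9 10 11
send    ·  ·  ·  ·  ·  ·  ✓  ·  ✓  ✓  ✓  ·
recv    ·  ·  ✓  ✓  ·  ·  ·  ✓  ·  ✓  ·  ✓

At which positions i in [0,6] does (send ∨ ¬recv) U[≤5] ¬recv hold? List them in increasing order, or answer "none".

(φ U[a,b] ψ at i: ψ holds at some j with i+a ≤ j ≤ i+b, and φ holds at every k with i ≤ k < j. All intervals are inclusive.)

0, 1, 4, 5, 6

Evaluate at each i in [0,6]:
  i=0: ✓ (rhs at j=0)
  i=1: ✓ (rhs at j=1)
  i=2: ✗ (lhs fails at k=2 before rhs at j=4)
  i=3: ✗ (lhs fails at k=3 before rhs at j=4)
  i=4: ✓ (rhs at j=4)
  i=5: ✓ (rhs at j=5)
  i=6: ✓ (rhs at j=6)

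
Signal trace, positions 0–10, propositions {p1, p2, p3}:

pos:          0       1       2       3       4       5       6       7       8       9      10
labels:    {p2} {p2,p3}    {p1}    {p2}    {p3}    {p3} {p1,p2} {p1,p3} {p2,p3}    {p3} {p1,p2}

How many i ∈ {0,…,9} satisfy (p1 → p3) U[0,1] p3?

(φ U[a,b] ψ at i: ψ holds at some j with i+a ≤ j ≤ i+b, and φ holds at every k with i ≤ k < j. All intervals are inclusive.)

Evaluate at each i in [0,9]:
  i=0: ✓ (rhs at j=1; lhs holds on [0,0])
  i=1: ✓ (rhs at j=1)
  i=2: ✗ (no rhs in [2,3])
  i=3: ✓ (rhs at j=4; lhs holds on [3,3])
  i=4: ✓ (rhs at j=4)
  i=5: ✓ (rhs at j=5)
  i=6: ✗ (lhs fails at k=6 before rhs at j=7)
  i=7: ✓ (rhs at j=7)
  i=8: ✓ (rhs at j=8)
  i=9: ✓ (rhs at j=9)
Positions where it holds: {0, 1, 3, 4, 5, 7, 8, 9} → 8.

8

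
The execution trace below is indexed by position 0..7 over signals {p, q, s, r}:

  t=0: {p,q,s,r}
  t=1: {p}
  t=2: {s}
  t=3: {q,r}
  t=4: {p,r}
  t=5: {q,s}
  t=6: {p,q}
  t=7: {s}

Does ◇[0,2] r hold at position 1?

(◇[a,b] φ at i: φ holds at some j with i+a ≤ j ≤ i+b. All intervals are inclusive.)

Check r at each j in [1,3]:
  j=1: false
  j=2: false
  j=3: true
Found at j=3 → formula holds.

Yes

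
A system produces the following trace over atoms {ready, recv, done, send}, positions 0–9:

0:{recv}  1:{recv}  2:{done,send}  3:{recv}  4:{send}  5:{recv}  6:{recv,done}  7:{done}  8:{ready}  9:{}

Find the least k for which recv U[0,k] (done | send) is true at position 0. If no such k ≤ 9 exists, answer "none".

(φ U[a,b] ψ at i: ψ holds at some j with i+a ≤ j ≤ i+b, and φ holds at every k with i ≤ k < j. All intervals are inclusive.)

2

Need earliest j ≥ 0 with (done | send), and recv at every k in [0,j-1].
  j=0: rhs fails.
  j=1: rhs fails.
  j=2: rhs holds; lhs holds on [0,1]. k = 2.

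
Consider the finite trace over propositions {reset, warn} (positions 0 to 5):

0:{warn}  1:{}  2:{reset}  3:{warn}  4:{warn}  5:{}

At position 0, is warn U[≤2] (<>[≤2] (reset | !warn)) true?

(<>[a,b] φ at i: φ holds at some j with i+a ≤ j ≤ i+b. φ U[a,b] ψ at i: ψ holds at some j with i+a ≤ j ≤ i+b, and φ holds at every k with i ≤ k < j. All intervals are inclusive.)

Holds

Need some j in [0,2] with <>[≤2] (reset | !warn), and warn at every k in [0,j-1].
  j=0: <>[≤2] (reset | !warn) holds; no prefix to check → satisfied.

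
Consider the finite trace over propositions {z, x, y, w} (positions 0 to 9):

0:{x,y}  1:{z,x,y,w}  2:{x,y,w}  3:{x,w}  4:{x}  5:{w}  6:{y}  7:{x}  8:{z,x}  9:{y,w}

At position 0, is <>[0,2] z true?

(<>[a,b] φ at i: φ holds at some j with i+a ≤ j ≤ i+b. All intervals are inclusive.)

Holds

Check z at each j in [0,2]:
  j=0: false
  j=1: true
  j=2: false
Found at j=1 → formula holds.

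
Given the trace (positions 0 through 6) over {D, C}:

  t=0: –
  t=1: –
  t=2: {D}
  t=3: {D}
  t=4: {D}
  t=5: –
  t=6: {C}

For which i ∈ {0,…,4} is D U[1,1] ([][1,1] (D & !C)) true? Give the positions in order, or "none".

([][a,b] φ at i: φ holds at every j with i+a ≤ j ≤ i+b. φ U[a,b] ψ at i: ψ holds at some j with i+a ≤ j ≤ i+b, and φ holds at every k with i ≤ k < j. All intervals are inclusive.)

Evaluate at each i in [0,4]:
  i=0: ✗ (lhs fails at k=0 before rhs at j=1)
  i=1: ✗ (lhs fails at k=1 before rhs at j=2)
  i=2: ✓ (rhs at j=3; lhs holds on [2,2])
  i=3: ✗ (no rhs in [4,4])
  i=4: ✗ (no rhs in [5,5])

2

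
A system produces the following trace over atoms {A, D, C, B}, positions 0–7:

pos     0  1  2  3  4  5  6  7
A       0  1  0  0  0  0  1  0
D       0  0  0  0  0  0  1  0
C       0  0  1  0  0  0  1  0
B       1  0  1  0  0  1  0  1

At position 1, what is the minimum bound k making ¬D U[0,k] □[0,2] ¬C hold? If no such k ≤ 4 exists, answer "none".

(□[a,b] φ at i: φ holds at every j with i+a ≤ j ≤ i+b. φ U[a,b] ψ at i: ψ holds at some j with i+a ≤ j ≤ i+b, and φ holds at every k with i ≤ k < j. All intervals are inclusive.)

2

Need earliest j ≥ 1 with □[0,2] ¬C, and ¬D at every k in [1,j-1].
  j=1: rhs fails.
  j=2: rhs fails.
  j=3: rhs holds; lhs holds on [1,2]. k = 2.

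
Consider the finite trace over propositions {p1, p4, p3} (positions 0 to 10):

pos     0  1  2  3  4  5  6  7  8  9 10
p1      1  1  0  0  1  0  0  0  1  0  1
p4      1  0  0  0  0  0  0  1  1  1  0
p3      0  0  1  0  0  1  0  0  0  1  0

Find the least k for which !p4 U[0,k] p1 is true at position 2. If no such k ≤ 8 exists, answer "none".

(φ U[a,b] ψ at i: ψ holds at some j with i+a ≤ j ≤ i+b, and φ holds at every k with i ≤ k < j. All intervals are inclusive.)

2

Need earliest j ≥ 2 with p1, and !p4 at every k in [2,j-1].
  j=2: rhs fails.
  j=3: rhs fails.
  j=4: rhs holds; lhs holds on [2,3]. k = 2.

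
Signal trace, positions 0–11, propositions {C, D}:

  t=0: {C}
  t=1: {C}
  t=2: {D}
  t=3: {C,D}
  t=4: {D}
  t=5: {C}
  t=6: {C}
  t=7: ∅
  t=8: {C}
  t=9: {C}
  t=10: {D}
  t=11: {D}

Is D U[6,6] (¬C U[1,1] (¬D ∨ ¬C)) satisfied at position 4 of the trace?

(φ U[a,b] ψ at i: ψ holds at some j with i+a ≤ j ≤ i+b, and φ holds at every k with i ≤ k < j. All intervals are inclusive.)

Need some j in [10,10] with (¬C U[1,1] (¬D ∨ ¬C)), and D at every k in [4,j-1].
  j=10: (¬C U[1,1] (¬D ∨ ¬C)) holds, but D fails at k=5 → not this j.
No j in the window works → until fails.

Does not hold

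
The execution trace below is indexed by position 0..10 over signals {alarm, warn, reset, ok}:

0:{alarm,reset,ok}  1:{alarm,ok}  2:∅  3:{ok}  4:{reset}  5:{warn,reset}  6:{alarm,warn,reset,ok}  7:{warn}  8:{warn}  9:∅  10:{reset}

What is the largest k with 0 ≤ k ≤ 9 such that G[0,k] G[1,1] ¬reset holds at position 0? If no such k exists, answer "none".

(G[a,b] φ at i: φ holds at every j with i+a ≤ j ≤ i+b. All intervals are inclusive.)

2

G[1,1] ¬reset must hold from j=0 onward; find where it first fails.
  j=0: holds
  j=1: holds
  j=2: holds
  j=3: fails
Holds on [0,2], so largest k = 2.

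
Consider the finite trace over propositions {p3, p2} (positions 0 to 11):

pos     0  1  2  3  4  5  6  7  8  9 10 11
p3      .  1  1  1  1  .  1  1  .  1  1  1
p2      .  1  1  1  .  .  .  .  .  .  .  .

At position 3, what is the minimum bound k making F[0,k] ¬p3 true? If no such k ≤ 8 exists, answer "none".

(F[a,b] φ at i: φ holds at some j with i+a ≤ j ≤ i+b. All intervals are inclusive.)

2

Scan j = 3,4,… for ¬p3:
  j=3: fails
  j=4: fails
  j=5: holds
First hit at j=5, so smallest k = 5-3 = 2.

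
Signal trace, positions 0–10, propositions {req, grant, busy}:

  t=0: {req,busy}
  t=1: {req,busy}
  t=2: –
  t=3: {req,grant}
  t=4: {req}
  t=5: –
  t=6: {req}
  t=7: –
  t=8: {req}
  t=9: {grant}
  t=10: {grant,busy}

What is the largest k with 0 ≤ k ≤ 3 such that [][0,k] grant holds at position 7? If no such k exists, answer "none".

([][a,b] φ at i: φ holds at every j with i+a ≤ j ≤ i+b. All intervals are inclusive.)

grant must hold from j=7 onward; find where it first fails.
  j=7: fails → no k works.

none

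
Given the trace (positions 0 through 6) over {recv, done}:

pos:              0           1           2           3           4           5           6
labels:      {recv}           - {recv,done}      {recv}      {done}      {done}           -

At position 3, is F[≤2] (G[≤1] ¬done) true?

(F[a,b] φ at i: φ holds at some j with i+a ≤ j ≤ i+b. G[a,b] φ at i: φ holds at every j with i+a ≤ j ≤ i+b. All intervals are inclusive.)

Check G[≤1] ¬done at each j in [3,5]:
  j=3: fails at 4
  j=4: fails at 4
  j=5: fails at 5
No position in the window satisfies it → formula fails.

No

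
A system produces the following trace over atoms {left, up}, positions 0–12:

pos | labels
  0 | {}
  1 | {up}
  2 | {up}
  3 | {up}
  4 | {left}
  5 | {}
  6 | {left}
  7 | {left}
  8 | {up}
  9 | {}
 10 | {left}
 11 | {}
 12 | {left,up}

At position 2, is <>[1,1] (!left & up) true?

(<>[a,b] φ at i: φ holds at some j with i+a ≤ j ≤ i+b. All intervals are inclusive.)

True

Check (!left & up) at each j in [3,3]:
  j=3: true
Found at j=3 → formula holds.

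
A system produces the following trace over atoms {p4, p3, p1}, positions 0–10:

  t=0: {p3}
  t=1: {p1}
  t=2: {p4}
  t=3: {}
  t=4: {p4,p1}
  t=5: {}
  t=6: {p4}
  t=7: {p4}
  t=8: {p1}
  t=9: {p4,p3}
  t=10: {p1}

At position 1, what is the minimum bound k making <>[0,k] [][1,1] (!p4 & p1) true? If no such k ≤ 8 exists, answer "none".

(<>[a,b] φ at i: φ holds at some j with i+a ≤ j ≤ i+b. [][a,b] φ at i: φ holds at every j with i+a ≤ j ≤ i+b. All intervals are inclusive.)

6

Scan j = 1,2,… for [][1,1] (!p4 & p1):
  j=1: fails
  j=2: fails
  j=3: fails
  j=4: fails
  j=5: fails
  j=6: fails
  j=7: holds
First hit at j=7, so smallest k = 7-1 = 6.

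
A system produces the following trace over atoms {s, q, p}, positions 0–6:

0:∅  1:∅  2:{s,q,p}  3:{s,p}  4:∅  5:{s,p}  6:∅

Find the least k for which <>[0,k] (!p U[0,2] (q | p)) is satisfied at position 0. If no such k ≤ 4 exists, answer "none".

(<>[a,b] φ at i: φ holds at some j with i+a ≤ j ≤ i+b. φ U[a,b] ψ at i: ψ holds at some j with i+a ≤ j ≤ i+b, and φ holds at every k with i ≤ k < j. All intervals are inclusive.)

Scan j = 0,1,… for (!p U[0,2] (q | p)):
  j=0: holds
First hit at j=0, so smallest k = 0-0 = 0.

0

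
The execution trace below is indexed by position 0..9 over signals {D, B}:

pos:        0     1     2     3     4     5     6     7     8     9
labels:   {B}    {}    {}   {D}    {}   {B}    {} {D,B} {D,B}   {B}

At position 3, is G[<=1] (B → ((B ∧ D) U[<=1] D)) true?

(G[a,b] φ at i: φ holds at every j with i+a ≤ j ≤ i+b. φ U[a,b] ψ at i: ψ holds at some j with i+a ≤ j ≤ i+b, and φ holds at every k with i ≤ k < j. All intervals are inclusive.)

Holds

Check (B → ((B ∧ D) U[<=1] D)) at every j in [3,4]:
  j=3: antecedent false → ✓
  j=4: antecedent false → ✓
All positions satisfy it → formula holds.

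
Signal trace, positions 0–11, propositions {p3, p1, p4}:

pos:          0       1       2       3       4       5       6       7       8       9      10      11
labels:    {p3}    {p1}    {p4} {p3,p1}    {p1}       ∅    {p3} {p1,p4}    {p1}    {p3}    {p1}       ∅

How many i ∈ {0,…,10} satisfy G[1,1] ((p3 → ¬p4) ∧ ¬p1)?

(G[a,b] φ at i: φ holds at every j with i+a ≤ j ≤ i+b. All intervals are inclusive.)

Evaluate at each i in [0,10]:
  i=0: ✗ (fails at j=1)
  i=1: ✓ (all of [2,2])
  i=2: ✗ (fails at j=3)
  i=3: ✗ (fails at j=4)
  i=4: ✓ (all of [5,5])
  i=5: ✓ (all of [6,6])
  i=6: ✗ (fails at j=7)
  i=7: ✗ (fails at j=8)
  i=8: ✓ (all of [9,9])
  i=9: ✗ (fails at j=10)
  i=10: ✓ (all of [11,11])
Positions where it holds: {1, 4, 5, 8, 10} → 5.

5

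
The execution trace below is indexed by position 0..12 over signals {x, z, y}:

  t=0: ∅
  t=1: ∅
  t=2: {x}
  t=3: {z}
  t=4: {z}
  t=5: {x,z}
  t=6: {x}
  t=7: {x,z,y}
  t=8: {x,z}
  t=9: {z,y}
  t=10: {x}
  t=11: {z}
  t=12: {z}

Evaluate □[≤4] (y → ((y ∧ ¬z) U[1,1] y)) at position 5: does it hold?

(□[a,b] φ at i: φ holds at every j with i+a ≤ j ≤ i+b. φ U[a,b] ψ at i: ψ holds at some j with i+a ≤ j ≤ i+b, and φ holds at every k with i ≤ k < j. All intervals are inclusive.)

Does not hold

Check (y → ((y ∧ ¬z) U[1,1] y)) at every j in [5,9]:
  j=5: antecedent false → ✓
  j=6: antecedent false → ✓
  j=7: antecedent true; consequent fails → ✗
  j=8: antecedent false → ✓
  j=9: antecedent true; consequent fails → ✗
Fails at j=7 → formula fails.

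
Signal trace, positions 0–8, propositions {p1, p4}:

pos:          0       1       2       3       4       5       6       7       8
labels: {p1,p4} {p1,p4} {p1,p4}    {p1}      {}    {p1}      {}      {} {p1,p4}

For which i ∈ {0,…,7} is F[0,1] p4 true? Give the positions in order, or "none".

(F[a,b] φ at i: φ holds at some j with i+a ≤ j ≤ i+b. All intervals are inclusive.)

0, 1, 2, 7

Evaluate at each i in [0,7]:
  i=0: ✓ (witness j=0)
  i=1: ✓ (witness j=1)
  i=2: ✓ (witness j=2)
  i=3: ✗ (none in [3,4])
  i=4: ✗ (none in [4,5])
  i=5: ✗ (none in [5,6])
  i=6: ✗ (none in [6,7])
  i=7: ✓ (witness j=8)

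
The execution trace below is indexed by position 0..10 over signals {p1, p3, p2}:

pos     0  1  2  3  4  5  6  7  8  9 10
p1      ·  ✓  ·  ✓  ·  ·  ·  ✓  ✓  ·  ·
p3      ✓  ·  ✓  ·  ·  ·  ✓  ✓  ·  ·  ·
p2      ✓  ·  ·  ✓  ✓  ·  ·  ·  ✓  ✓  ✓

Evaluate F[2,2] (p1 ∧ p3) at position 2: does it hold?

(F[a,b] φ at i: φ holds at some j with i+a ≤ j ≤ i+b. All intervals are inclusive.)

Does not hold

Check (p1 ∧ p3) at each j in [4,4]:
  j=4: false
No position in the window satisfies it → formula fails.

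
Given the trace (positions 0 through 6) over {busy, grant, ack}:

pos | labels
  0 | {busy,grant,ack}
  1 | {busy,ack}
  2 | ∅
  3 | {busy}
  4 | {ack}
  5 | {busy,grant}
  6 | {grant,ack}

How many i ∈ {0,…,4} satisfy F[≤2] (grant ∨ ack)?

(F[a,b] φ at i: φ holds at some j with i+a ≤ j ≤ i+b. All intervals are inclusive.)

5

Evaluate at each i in [0,4]:
  i=0: ✓ (witness j=0)
  i=1: ✓ (witness j=1)
  i=2: ✓ (witness j=4)
  i=3: ✓ (witness j=4)
  i=4: ✓ (witness j=4)
Positions where it holds: {0, 1, 2, 3, 4} → 5.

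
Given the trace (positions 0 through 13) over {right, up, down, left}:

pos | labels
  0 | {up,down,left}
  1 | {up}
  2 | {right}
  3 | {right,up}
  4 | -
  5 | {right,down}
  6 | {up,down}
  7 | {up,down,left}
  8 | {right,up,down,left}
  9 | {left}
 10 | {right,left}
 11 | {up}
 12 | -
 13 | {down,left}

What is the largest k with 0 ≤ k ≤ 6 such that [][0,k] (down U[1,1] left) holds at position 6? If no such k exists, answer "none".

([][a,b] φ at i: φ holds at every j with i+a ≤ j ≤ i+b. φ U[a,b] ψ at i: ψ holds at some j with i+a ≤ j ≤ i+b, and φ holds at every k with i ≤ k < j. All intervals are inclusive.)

(down U[1,1] left) must hold from j=6 onward; find where it first fails.
  j=6: holds
  j=7: holds
  j=8: holds
  j=9: fails
Holds on [6,8], so largest k = 2.

2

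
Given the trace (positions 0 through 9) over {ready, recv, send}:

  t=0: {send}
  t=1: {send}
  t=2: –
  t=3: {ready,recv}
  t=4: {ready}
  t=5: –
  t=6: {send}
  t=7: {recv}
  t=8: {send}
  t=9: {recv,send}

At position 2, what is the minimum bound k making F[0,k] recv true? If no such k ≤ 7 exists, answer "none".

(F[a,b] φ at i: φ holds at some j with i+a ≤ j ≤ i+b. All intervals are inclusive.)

1

Scan j = 2,3,… for recv:
  j=2: fails
  j=3: holds
First hit at j=3, so smallest k = 3-2 = 1.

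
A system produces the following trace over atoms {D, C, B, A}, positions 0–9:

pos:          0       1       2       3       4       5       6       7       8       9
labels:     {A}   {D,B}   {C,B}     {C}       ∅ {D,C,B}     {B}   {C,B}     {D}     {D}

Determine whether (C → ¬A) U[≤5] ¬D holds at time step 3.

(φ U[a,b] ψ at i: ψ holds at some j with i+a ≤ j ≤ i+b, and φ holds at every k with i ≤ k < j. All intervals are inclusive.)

True

Need some j in [3,8] with ¬D, and (C → ¬A) at every k in [3,j-1].
  j=3: ¬D holds; no prefix to check → satisfied.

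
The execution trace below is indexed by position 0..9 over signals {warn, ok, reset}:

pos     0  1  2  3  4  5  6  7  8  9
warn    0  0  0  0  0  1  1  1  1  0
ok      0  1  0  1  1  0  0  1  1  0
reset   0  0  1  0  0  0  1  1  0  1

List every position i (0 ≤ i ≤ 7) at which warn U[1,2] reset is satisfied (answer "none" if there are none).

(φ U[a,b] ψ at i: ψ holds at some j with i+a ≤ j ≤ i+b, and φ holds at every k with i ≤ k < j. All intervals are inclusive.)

Evaluate at each i in [0,7]:
  i=0: ✗ (lhs fails at k=0 before rhs at j=2)
  i=1: ✗ (lhs fails at k=1 before rhs at j=2)
  i=2: ✗ (no rhs in [3,4])
  i=3: ✗ (no rhs in [4,5])
  i=4: ✗ (lhs fails at k=4 before rhs at j=6)
  i=5: ✓ (rhs at j=6; lhs holds on [5,5])
  i=6: ✓ (rhs at j=7; lhs holds on [6,6])
  i=7: ✓ (rhs at j=9; lhs holds on [7,8])

5, 6, 7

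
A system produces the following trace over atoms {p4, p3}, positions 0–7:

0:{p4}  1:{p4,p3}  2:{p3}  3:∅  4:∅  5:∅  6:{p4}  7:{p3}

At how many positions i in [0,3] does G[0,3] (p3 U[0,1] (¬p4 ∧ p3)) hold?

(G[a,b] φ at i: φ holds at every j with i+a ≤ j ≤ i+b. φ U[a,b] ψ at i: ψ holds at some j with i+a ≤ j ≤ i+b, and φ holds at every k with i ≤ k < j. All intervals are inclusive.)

0

Evaluate at each i in [0,3]:
  i=0: ✗ (fails at j=0)
  i=1: ✗ (fails at j=3)
  i=2: ✗ (fails at j=3)
  i=3: ✗ (fails at j=3)
Positions where it holds: {} → 0.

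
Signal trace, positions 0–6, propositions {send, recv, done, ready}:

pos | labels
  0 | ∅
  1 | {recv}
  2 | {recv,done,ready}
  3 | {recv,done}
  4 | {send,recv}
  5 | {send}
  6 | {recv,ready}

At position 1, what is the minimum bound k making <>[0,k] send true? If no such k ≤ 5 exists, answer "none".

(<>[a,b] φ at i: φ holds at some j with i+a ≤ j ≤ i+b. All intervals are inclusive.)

3

Scan j = 1,2,… for send:
  j=1: fails
  j=2: fails
  j=3: fails
  j=4: holds
First hit at j=4, so smallest k = 4-1 = 3.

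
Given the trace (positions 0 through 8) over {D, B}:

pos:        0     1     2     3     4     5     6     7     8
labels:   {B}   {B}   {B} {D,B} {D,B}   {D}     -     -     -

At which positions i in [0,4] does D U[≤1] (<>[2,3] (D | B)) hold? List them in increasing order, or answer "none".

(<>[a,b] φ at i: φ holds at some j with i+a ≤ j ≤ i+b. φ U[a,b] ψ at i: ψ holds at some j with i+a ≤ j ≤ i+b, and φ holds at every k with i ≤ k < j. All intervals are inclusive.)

0, 1, 2, 3

Evaluate at each i in [0,4]:
  i=0: ✓ (rhs at j=0)
  i=1: ✓ (rhs at j=1)
  i=2: ✓ (rhs at j=2)
  i=3: ✓ (rhs at j=3)
  i=4: ✗ (no rhs in [4,5])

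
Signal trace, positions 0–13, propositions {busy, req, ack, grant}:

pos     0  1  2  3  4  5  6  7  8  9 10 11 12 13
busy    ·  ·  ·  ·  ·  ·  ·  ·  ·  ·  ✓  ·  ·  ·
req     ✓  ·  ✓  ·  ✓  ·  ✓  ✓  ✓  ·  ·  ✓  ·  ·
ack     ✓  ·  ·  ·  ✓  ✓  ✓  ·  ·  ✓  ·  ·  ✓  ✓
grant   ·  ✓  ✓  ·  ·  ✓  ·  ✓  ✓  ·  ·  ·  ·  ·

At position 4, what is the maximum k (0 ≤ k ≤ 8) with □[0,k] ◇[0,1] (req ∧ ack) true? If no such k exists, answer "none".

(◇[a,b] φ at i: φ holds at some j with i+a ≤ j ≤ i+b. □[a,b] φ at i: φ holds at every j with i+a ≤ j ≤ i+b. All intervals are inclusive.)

2

◇[0,1] (req ∧ ack) must hold from j=4 onward; find where it first fails.
  j=4: holds
  j=5: holds
  j=6: holds
  j=7: fails
Holds on [4,6], so largest k = 2.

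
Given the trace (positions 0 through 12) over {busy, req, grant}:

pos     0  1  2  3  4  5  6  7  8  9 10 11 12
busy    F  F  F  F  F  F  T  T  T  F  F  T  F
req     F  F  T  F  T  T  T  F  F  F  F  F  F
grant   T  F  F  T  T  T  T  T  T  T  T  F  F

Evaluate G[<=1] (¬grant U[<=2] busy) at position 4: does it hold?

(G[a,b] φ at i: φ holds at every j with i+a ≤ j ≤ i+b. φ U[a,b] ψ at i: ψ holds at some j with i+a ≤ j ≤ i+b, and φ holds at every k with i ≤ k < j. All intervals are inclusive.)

False

Check (¬grant U[<=2] busy) at every j in [4,5]:
  j=4: fails
  j=5: fails
Fails at j=4 → formula fails.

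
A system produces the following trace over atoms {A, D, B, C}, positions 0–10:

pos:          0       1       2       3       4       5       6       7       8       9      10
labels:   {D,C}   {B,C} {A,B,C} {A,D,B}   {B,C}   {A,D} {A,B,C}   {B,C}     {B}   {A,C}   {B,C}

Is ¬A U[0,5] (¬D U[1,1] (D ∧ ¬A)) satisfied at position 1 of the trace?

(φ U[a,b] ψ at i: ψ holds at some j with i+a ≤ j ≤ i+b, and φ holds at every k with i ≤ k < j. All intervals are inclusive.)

Need some j in [1,6] with (¬D U[1,1] (D ∧ ¬A)), and ¬A at every k in [1,j-1].
  j=1: (¬D U[1,1] (D ∧ ¬A)) — fails.
  j=2: (¬D U[1,1] (D ∧ ¬A)) — fails.
  j=3: (¬D U[1,1] (D ∧ ¬A)) — fails.
  j=4: (¬D U[1,1] (D ∧ ¬A)) — fails.
  j=5: (¬D U[1,1] (D ∧ ¬A)) — fails.
  j=6: (¬D U[1,1] (D ∧ ¬A)) — fails.
No j in the window works → until fails.

False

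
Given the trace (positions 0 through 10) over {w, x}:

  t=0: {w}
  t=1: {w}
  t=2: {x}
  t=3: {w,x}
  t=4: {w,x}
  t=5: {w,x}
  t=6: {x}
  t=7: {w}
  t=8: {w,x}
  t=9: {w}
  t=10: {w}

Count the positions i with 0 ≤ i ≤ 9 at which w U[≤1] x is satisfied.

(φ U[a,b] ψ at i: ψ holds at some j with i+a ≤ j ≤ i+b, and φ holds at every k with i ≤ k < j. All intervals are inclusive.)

8

Evaluate at each i in [0,9]:
  i=0: ✗ (no rhs in [0,1])
  i=1: ✓ (rhs at j=2; lhs holds on [1,1])
  i=2: ✓ (rhs at j=2)
  i=3: ✓ (rhs at j=3)
  i=4: ✓ (rhs at j=4)
  i=5: ✓ (rhs at j=5)
  i=6: ✓ (rhs at j=6)
  i=7: ✓ (rhs at j=8; lhs holds on [7,7])
  i=8: ✓ (rhs at j=8)
  i=9: ✗ (no rhs in [9,10])
Positions where it holds: {1, 2, 3, 4, 5, 6, 7, 8} → 8.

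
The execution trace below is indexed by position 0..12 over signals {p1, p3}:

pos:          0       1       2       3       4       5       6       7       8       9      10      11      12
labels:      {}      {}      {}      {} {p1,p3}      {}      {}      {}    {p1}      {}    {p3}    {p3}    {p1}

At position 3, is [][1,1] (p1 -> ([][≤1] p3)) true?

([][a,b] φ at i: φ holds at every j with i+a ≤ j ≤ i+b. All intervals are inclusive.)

No

Check (p1 -> ([][≤1] p3)) at every j in [4,4]:
  j=4: antecedent true; consequent fails at 5 → ✗
Fails at j=4 → formula fails.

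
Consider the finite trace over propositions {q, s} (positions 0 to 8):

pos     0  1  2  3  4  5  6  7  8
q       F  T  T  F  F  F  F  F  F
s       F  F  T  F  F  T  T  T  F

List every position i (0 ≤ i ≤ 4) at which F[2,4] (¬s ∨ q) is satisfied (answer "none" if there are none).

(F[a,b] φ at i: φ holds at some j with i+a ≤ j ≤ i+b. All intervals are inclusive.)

Evaluate at each i in [0,4]:
  i=0: ✓ (witness j=2)
  i=1: ✓ (witness j=3)
  i=2: ✓ (witness j=4)
  i=3: ✗ (none in [5,7])
  i=4: ✓ (witness j=8)

0, 1, 2, 4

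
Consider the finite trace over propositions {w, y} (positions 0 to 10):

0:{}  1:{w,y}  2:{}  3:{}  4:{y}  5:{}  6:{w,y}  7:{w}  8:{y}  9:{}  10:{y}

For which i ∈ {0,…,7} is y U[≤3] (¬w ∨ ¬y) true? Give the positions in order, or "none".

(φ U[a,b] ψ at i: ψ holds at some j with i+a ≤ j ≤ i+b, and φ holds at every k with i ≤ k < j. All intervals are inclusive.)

0, 1, 2, 3, 4, 5, 6, 7

Evaluate at each i in [0,7]:
  i=0: ✓ (rhs at j=0)
  i=1: ✓ (rhs at j=2; lhs holds on [1,1])
  i=2: ✓ (rhs at j=2)
  i=3: ✓ (rhs at j=3)
  i=4: ✓ (rhs at j=4)
  i=5: ✓ (rhs at j=5)
  i=6: ✓ (rhs at j=7; lhs holds on [6,6])
  i=7: ✓ (rhs at j=7)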